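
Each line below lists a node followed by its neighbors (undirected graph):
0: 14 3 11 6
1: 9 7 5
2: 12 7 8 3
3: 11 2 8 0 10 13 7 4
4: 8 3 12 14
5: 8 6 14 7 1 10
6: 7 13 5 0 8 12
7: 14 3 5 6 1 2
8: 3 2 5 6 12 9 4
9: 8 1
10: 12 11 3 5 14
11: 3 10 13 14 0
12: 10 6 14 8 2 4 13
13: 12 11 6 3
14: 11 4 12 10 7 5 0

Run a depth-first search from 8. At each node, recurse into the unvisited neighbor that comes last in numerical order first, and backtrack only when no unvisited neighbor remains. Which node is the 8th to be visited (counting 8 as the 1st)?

Visit 8
8 → 12
12 → 14
14 → 11
11 → 13
13 → 6
6 → 7
7 → 5
5 → 10
10 → 3
3 → 4
3 → 2
3 → 0
5 → 1
1 → 9

Visit order: 8, 12, 14, 11, 13, 6, 7, 5, 10, 3, 4, 2, 0, 1, 9

5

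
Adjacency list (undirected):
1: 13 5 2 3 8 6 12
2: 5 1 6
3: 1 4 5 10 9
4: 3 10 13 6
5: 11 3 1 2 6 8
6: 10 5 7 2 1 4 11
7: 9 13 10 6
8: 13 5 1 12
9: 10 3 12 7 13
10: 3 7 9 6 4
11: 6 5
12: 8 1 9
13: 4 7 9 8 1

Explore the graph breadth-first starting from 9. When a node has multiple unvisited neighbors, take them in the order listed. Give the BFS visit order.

9, 10, 3, 12, 7, 13, 6, 4, 1, 5, 8, 2, 11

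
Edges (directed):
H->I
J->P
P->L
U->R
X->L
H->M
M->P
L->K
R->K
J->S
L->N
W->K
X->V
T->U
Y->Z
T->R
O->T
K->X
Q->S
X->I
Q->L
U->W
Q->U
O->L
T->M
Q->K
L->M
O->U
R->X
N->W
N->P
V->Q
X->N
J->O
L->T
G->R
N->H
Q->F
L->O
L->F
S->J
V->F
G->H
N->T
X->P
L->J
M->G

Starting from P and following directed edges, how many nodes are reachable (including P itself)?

19

BFS from P visits: P, L, F, J, K, M, N, O, T, S, X, G, H, W, U, R, I, V, Q
Reachable nodes: 19 of 21 total.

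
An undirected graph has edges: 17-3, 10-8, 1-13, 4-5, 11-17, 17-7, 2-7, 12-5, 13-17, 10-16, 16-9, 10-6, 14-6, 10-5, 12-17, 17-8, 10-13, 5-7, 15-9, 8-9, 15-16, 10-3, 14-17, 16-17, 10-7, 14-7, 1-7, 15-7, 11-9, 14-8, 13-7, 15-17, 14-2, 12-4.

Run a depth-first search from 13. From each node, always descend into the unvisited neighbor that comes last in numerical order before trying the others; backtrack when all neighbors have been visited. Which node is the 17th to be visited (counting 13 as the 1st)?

Visit 13
13 → 17
17 → 16
16 → 15
15 → 9
9 → 11
9 → 8
8 → 14
14 → 7
7 → 10
10 → 6
10 → 5
5 → 12
12 → 4
10 → 3
7 → 2
7 → 1

Visit order: 13, 17, 16, 15, 9, 11, 8, 14, 7, 10, 6, 5, 12, 4, 3, 2, 1

1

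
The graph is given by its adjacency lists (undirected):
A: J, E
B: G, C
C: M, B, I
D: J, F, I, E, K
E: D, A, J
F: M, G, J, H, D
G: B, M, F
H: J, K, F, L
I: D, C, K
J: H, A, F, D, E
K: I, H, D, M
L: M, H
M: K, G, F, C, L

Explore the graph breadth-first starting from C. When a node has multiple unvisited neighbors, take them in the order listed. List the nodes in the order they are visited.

Visit C; enqueue M, B, I → queue [M, B, I]
Visit M; enqueue K, G, F, L → queue [B, I, K, G, F, L]
Visit B → queue [I, K, G, F, L]
Visit I; enqueue D → queue [K, G, F, L, D]
Visit K; enqueue H → queue [G, F, L, D, H]
Visit G → queue [F, L, D, H]
Visit F; enqueue J → queue [L, D, H, J]
Visit L → queue [D, H, J]
Visit D; enqueue E → queue [H, J, E]
Visit H → queue [J, E]
Visit J; enqueue A → queue [E, A]
Visit E → queue [A]
Visit A → queue []

C -> M -> B -> I -> K -> G -> F -> L -> D -> H -> J -> E -> A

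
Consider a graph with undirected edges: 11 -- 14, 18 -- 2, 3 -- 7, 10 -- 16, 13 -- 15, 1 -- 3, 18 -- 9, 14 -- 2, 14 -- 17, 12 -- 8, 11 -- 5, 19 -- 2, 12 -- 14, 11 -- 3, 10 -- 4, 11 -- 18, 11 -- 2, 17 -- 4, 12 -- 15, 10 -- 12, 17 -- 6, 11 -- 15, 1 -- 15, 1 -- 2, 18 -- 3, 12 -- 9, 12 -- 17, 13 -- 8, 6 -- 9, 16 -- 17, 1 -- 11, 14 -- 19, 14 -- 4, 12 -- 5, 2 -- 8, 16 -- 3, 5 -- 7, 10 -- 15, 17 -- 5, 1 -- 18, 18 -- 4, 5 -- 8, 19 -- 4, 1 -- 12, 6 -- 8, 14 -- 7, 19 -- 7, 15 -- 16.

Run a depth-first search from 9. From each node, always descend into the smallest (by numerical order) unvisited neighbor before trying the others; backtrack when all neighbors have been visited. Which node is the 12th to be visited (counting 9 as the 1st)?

10

Visit 9
9 → 6
6 → 8
8 → 2
2 → 1
1 → 3
3 → 7
7 → 5
5 → 11
11 → 14
14 → 4
4 → 10
10 → 12
12 → 15
15 → 13
15 → 16
16 → 17
4 → 18
4 → 19

Visit order: 9, 6, 8, 2, 1, 3, 7, 5, 11, 14, 4, 10, 12, 15, 13, 16, 17, 18, 19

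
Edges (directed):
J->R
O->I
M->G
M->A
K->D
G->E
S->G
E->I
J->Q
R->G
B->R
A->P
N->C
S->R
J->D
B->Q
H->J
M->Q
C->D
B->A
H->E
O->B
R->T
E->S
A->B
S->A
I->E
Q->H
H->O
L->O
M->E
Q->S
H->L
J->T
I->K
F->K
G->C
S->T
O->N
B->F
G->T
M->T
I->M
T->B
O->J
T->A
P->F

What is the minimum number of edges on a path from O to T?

2

Level 0: O
Level 1: B, I, J, N
Level 2: A, C, D, E, F, K, M, Q, R, T
Level 3: G, H, P, S
Level 4: L
T first appears at level 2.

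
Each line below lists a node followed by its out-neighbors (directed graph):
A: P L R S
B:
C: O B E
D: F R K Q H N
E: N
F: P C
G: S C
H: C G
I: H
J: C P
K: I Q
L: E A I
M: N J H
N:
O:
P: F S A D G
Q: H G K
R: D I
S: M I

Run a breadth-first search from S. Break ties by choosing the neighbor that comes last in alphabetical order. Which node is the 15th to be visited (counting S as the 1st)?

Visit S; enqueue M, I → queue [M, I]
Visit M; enqueue N, J, H → queue [I, N, J, H]
Visit I → queue [N, J, H]
Visit N → queue [J, H]
Visit J; enqueue P, C → queue [H, P, C]
Visit H; enqueue G → queue [P, C, G]
Visit P; enqueue F, D, A → queue [C, G, F, D, A]
Visit C; enqueue O, E, B → queue [G, F, D, A, O, E, B]
Visit G → queue [F, D, A, O, E, B]
Visit F → queue [D, A, O, E, B]
Visit D; enqueue R, Q, K → queue [A, O, E, B, R, Q, K]
Visit A; enqueue L → queue [O, E, B, R, Q, K, L]
Visit O → queue [E, B, R, Q, K, L]
Visit E → queue [B, R, Q, K, L]
Visit B → queue [R, Q, K, L]
Visit R → queue [Q, K, L]
Visit Q → queue [K, L]
Visit K → queue [L]
Visit L → queue []

Visit order: S, M, I, N, J, H, P, C, G, F, D, A, O, E, B, R, Q, K, L

B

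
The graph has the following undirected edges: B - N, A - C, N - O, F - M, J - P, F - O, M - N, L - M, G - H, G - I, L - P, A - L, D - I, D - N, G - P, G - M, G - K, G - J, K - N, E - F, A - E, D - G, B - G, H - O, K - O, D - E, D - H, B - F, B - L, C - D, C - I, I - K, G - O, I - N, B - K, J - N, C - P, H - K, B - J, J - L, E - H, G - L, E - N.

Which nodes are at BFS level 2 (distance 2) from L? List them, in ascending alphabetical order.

Level 0: L
Level 1: A, B, G, J, M, P
Level 2: C, D, E, F, H, I, K, N, O

C, D, E, F, H, I, K, N, O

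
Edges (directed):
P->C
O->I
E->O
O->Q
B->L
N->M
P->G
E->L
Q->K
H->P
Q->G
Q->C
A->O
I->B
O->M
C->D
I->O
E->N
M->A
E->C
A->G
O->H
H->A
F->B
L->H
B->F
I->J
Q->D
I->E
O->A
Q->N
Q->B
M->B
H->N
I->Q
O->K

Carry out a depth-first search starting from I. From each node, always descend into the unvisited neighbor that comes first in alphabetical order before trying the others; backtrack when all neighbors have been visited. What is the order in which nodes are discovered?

I -> B -> F -> L -> H -> A -> G -> O -> K -> M -> Q -> C -> D -> N -> P -> E -> J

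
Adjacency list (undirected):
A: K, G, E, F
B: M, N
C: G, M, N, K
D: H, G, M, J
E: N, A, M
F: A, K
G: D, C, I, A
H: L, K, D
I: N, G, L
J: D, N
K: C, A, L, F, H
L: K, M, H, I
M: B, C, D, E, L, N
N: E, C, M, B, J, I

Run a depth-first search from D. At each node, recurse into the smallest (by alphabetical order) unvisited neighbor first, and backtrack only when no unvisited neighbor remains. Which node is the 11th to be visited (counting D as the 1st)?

H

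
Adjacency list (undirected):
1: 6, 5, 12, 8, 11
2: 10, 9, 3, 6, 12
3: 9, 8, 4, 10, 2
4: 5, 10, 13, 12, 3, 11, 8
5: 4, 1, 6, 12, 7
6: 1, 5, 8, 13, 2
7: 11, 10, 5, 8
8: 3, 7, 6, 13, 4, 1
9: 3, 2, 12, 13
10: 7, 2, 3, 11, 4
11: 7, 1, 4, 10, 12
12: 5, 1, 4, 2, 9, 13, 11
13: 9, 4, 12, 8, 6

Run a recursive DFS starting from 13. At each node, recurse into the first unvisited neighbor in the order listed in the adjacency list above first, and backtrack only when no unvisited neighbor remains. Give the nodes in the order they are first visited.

13, 9, 3, 8, 7, 11, 1, 6, 5, 4, 10, 2, 12

Visit 13
13 → 9
9 → 3
3 → 8
8 → 7
7 → 11
11 → 1
1 → 6
6 → 5
5 → 4
4 → 10
10 → 2
2 → 12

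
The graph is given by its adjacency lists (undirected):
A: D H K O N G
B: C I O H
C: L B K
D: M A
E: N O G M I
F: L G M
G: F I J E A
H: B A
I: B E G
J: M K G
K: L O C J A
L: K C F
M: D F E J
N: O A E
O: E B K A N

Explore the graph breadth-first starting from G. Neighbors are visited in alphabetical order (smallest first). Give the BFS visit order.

Visit G; enqueue A, E, F, I, J → queue [A, E, F, I, J]
Visit A; enqueue D, H, K, N, O → queue [E, F, I, J, D, H, K, N, O]
Visit E; enqueue M → queue [F, I, J, D, H, K, N, O, M]
Visit F; enqueue L → queue [I, J, D, H, K, N, O, M, L]
Visit I; enqueue B → queue [J, D, H, K, N, O, M, L, B]
Visit J → queue [D, H, K, N, O, M, L, B]
Visit D → queue [H, K, N, O, M, L, B]
Visit H → queue [K, N, O, M, L, B]
Visit K; enqueue C → queue [N, O, M, L, B, C]
Visit N → queue [O, M, L, B, C]
Visit O → queue [M, L, B, C]
Visit M → queue [L, B, C]
Visit L → queue [B, C]
Visit B → queue [C]
Visit C → queue []

G, A, E, F, I, J, D, H, K, N, O, M, L, B, C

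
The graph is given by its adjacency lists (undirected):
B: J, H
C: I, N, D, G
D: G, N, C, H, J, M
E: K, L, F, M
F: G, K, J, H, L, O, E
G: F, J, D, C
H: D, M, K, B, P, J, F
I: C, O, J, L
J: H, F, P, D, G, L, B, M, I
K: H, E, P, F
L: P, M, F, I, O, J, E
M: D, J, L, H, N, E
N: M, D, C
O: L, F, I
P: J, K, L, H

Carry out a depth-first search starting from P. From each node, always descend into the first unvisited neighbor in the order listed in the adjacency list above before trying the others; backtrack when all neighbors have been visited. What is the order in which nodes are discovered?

P, J, H, D, G, F, K, E, L, M, N, C, I, O, B

Visit P
P → J
J → H
H → D
D → G
G → F
F → K
K → E
E → L
L → M
M → N
N → C
C → I
I → O
H → B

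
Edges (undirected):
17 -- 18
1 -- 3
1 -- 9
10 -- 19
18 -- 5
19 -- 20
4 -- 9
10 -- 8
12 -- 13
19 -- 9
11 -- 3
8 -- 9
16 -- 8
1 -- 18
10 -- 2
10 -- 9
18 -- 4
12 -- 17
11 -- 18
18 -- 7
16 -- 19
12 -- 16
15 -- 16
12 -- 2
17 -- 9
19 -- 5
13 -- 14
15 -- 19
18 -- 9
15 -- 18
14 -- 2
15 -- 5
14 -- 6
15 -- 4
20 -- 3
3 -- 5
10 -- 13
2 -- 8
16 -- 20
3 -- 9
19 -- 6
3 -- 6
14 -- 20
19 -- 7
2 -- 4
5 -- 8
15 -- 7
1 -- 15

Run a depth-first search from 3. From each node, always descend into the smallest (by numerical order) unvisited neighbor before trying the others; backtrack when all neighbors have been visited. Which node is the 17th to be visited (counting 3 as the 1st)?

6

Visit 3
3 → 1
1 → 9
9 → 4
4 → 2
2 → 8
8 → 5
5 → 15
15 → 7
7 → 18
18 → 11
18 → 17
17 → 12
12 → 13
13 → 10
10 → 19
19 → 6
6 → 14
14 → 20
20 → 16

Visit order: 3, 1, 9, 4, 2, 8, 5, 15, 7, 18, 11, 17, 12, 13, 10, 19, 6, 14, 20, 16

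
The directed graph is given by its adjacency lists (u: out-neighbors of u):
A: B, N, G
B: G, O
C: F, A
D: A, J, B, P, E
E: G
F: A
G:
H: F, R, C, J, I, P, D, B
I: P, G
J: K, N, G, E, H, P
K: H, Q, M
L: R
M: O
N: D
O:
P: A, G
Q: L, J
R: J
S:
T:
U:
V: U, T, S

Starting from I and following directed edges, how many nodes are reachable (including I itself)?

18

BFS from I visits: I, G, P, A, B, N, O, D, E, J, H, K, C, F, R, M, Q, L
Reachable nodes: 18 of 22 total.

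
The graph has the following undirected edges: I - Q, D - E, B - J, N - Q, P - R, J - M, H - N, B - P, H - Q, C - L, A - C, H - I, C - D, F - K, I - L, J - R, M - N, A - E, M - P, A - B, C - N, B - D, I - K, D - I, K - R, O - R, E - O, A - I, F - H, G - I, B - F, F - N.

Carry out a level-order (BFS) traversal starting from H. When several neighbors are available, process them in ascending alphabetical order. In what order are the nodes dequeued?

Visit H; enqueue F, I, N, Q → queue [F, I, N, Q]
Visit F; enqueue B, K → queue [I, N, Q, B, K]
Visit I; enqueue A, D, G, L → queue [N, Q, B, K, A, D, G, L]
Visit N; enqueue C, M → queue [Q, B, K, A, D, G, L, C, M]
Visit Q → queue [B, K, A, D, G, L, C, M]
Visit B; enqueue J, P → queue [K, A, D, G, L, C, M, J, P]
Visit K; enqueue R → queue [A, D, G, L, C, M, J, P, R]
Visit A; enqueue E → queue [D, G, L, C, M, J, P, R, E]
Visit D → queue [G, L, C, M, J, P, R, E]
Visit G → queue [L, C, M, J, P, R, E]
Visit L → queue [C, M, J, P, R, E]
Visit C → queue [M, J, P, R, E]
Visit M → queue [J, P, R, E]
Visit J → queue [P, R, E]
Visit P → queue [R, E]
Visit R; enqueue O → queue [E, O]
Visit E → queue [O]
Visit O → queue []

H, F, I, N, Q, B, K, A, D, G, L, C, M, J, P, R, E, O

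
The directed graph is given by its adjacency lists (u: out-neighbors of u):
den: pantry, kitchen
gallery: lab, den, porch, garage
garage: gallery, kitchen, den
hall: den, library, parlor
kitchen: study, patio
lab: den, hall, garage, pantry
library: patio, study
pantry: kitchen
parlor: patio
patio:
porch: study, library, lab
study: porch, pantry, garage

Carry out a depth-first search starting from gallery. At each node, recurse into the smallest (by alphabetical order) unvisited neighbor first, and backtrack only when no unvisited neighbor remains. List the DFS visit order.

gallery -> den -> kitchen -> patio -> study -> garage -> pantry -> porch -> lab -> hall -> library -> parlor

Visit gallery
gallery → den
den → kitchen
kitchen → patio
kitchen → study
study → garage
study → pantry
study → porch
porch → lab
lab → hall
hall → library
hall → parlor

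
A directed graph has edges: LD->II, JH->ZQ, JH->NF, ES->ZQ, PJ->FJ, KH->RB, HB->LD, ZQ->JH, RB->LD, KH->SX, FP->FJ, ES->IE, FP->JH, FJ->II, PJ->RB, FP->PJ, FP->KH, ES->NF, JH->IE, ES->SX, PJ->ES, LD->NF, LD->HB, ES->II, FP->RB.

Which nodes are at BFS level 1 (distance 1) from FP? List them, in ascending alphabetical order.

FJ, JH, KH, PJ, RB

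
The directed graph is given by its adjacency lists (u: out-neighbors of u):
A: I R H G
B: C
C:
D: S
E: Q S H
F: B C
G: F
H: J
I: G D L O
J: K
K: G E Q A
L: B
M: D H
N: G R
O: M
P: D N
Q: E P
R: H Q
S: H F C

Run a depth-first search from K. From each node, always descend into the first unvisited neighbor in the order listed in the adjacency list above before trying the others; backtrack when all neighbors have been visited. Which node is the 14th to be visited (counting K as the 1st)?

Visit K
K → G
G → F
F → B
B → C
K → E
E → Q
Q → P
P → D
D → S
S → H
H → J
P → N
N → R
K → A
A → I
I → L
I → O
O → M

Visit order: K, G, F, B, C, E, Q, P, D, S, H, J, N, R, A, I, L, O, M

R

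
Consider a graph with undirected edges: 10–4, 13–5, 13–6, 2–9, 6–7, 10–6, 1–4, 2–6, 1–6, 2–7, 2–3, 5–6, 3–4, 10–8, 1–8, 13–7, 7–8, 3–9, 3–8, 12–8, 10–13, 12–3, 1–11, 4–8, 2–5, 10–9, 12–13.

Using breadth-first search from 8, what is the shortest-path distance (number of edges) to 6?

2

Level 0: 8
Level 1: 1, 3, 4, 7, 10, 12
Level 2: 2, 6, 9, 11, 13
Level 3: 5
6 first appears at level 2.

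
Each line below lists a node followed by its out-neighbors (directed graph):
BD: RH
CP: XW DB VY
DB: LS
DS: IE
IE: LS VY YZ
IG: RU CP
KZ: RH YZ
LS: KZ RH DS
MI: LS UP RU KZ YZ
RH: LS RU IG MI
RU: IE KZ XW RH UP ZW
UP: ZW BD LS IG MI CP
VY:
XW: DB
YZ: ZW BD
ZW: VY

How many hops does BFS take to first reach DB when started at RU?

2

Level 0: RU
Level 1: IE, KZ, RH, UP, XW, ZW
Level 2: BD, CP, DB, IG, LS, MI, VY, YZ
Level 3: DS
DB first appears at level 2.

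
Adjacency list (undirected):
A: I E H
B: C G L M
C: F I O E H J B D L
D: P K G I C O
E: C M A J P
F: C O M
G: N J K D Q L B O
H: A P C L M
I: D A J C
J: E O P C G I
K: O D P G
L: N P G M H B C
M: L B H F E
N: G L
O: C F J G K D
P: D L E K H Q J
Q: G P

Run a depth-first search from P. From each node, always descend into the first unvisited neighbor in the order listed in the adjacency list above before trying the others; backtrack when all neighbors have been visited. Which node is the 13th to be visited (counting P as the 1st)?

A

Visit P
P → D
D → K
K → O
O → C
C → F
F → M
M → L
L → N
N → G
G → J
J → E
E → A
A → I
A → H
G → Q
G → B

Visit order: P, D, K, O, C, F, M, L, N, G, J, E, A, I, H, Q, B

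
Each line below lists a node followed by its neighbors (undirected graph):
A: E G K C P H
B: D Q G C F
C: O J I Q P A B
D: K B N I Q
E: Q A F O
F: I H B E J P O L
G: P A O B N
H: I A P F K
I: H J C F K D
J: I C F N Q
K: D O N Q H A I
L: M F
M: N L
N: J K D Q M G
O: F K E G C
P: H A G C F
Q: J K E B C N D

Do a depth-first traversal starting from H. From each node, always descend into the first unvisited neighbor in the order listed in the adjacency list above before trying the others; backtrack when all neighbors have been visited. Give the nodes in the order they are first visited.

H -> I -> J -> C -> O -> F -> B -> D -> K -> N -> Q -> E -> A -> G -> P -> M -> L

Visit H
H → I
I → J
J → C
C → O
O → F
F → B
B → D
D → K
K → N
N → Q
Q → E
E → A
A → G
G → P
N → M
M → L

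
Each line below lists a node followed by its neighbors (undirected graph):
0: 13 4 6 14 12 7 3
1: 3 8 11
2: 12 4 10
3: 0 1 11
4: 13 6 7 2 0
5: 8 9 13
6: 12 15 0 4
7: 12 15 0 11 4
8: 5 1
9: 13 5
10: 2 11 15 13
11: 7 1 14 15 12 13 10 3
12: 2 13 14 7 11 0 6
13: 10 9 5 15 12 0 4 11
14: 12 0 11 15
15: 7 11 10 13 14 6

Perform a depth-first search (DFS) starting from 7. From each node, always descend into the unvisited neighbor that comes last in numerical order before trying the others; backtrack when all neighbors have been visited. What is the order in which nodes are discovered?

7, 15, 14, 12, 13, 11, 10, 2, 4, 6, 0, 3, 1, 8, 5, 9

Visit 7
7 → 15
15 → 14
14 → 12
12 → 13
13 → 11
11 → 10
10 → 2
2 → 4
4 → 6
6 → 0
0 → 3
3 → 1
1 → 8
8 → 5
5 → 9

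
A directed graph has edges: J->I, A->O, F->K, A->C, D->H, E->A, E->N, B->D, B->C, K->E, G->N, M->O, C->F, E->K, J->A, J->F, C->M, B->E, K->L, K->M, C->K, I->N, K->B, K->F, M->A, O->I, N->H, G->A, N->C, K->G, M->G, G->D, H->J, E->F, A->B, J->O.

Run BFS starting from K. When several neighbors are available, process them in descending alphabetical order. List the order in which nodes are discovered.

K → M → L → G → F → E → B → O → A → N → D → C → I → H → J

Visit K; enqueue M, L, G, F, E, B → queue [M, L, G, F, E, B]
Visit M; enqueue O, A → queue [L, G, F, E, B, O, A]
Visit L → queue [G, F, E, B, O, A]
Visit G; enqueue N, D → queue [F, E, B, O, A, N, D]
Visit F → queue [E, B, O, A, N, D]
Visit E → queue [B, O, A, N, D]
Visit B; enqueue C → queue [O, A, N, D, C]
Visit O; enqueue I → queue [A, N, D, C, I]
Visit A → queue [N, D, C, I]
Visit N; enqueue H → queue [D, C, I, H]
Visit D → queue [C, I, H]
Visit C → queue [I, H]
Visit I → queue [H]
Visit H; enqueue J → queue [J]
Visit J → queue []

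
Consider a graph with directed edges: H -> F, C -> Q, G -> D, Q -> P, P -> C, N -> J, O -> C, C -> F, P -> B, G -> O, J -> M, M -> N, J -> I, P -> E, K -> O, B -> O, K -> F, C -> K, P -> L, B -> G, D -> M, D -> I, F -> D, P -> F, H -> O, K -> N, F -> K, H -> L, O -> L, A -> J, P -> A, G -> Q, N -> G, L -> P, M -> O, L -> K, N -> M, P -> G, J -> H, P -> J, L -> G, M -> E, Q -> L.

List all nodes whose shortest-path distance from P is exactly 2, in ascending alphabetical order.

Level 0: P
Level 1: A, B, C, E, F, G, J, L
Level 2: D, H, I, K, M, O, Q
Level 3: N

D, H, I, K, M, O, Q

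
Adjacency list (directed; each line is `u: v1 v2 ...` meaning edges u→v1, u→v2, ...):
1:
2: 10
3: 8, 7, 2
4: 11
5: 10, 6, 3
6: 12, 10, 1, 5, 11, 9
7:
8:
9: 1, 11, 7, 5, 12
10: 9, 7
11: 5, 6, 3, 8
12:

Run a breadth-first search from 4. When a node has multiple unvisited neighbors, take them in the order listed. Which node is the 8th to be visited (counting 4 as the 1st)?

12

Visit 4; enqueue 11 → queue [11]
Visit 11; enqueue 5, 6, 3, 8 → queue [5, 6, 3, 8]
Visit 5; enqueue 10 → queue [6, 3, 8, 10]
Visit 6; enqueue 12, 1, 9 → queue [3, 8, 10, 12, 1, 9]
Visit 3; enqueue 7, 2 → queue [8, 10, 12, 1, 9, 7, 2]
Visit 8 → queue [10, 12, 1, 9, 7, 2]
Visit 10 → queue [12, 1, 9, 7, 2]
Visit 12 → queue [1, 9, 7, 2]
Visit 1 → queue [9, 7, 2]
Visit 9 → queue [7, 2]
Visit 7 → queue [2]
Visit 2 → queue []

Visit order: 4, 11, 5, 6, 3, 8, 10, 12, 1, 9, 7, 2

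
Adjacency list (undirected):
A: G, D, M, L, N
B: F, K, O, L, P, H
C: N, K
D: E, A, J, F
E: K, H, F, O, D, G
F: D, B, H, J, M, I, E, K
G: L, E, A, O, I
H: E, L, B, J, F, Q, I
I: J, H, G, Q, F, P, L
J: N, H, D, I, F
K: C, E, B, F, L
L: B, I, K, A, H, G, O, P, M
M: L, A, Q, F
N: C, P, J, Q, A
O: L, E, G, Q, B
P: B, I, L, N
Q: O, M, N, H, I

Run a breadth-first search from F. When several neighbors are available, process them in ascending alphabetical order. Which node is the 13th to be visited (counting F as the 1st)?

A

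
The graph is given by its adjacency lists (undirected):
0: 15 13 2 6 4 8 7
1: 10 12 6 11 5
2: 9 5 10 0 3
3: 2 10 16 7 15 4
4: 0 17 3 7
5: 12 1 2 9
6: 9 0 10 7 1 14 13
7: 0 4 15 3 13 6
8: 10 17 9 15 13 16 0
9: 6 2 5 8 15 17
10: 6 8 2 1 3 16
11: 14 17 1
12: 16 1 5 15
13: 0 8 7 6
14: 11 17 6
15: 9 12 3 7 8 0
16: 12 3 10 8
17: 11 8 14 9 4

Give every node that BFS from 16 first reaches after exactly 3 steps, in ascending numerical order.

11, 14

Level 0: 16
Level 1: 3, 8, 10, 12
Level 2: 0, 1, 2, 4, 5, 6, 7, 9, 13, 15, 17
Level 3: 11, 14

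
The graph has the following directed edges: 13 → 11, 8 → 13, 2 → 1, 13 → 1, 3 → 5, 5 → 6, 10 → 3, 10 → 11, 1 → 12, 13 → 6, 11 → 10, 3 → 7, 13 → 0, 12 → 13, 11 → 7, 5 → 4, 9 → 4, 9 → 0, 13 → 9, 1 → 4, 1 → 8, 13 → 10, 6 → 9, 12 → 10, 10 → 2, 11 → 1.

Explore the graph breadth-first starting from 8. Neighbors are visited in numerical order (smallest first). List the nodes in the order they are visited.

8, 13, 0, 1, 6, 9, 10, 11, 4, 12, 2, 3, 7, 5

Visit 8; enqueue 13 → queue [13]
Visit 13; enqueue 0, 1, 6, 9, 10, 11 → queue [0, 1, 6, 9, 10, 11]
Visit 0 → queue [1, 6, 9, 10, 11]
Visit 1; enqueue 4, 12 → queue [6, 9, 10, 11, 4, 12]
Visit 6 → queue [9, 10, 11, 4, 12]
Visit 9 → queue [10, 11, 4, 12]
Visit 10; enqueue 2, 3 → queue [11, 4, 12, 2, 3]
Visit 11; enqueue 7 → queue [4, 12, 2, 3, 7]
Visit 4 → queue [12, 2, 3, 7]
Visit 12 → queue [2, 3, 7]
Visit 2 → queue [3, 7]
Visit 3; enqueue 5 → queue [7, 5]
Visit 7 → queue [5]
Visit 5 → queue []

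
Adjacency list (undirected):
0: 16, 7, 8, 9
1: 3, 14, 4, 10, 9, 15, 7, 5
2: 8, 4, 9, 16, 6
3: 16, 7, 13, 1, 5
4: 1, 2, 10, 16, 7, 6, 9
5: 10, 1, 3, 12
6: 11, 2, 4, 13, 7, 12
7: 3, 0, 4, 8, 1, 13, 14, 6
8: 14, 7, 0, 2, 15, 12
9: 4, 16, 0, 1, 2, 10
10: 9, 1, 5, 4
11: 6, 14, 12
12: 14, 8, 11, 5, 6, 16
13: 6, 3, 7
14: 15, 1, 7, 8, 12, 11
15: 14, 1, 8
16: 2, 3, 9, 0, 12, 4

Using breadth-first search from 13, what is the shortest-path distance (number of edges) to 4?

Level 0: 13
Level 1: 3, 6, 7
Level 2: 0, 1, 2, 4, 5, 8, 11, 12, 14, 16
Level 3: 9, 10, 15
4 first appears at level 2.

2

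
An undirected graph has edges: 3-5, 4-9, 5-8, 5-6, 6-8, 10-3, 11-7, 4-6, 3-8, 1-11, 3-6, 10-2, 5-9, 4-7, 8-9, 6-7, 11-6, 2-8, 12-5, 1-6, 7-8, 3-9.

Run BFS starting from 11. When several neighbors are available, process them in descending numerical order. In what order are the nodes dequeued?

Visit 11; enqueue 7, 6, 1 → queue [7, 6, 1]
Visit 7; enqueue 8, 4 → queue [6, 1, 8, 4]
Visit 6; enqueue 5, 3 → queue [1, 8, 4, 5, 3]
Visit 1 → queue [8, 4, 5, 3]
Visit 8; enqueue 9, 2 → queue [4, 5, 3, 9, 2]
Visit 4 → queue [5, 3, 9, 2]
Visit 5; enqueue 12 → queue [3, 9, 2, 12]
Visit 3; enqueue 10 → queue [9, 2, 12, 10]
Visit 9 → queue [2, 12, 10]
Visit 2 → queue [12, 10]
Visit 12 → queue [10]
Visit 10 → queue []

11 → 7 → 6 → 1 → 8 → 4 → 5 → 3 → 9 → 2 → 12 → 10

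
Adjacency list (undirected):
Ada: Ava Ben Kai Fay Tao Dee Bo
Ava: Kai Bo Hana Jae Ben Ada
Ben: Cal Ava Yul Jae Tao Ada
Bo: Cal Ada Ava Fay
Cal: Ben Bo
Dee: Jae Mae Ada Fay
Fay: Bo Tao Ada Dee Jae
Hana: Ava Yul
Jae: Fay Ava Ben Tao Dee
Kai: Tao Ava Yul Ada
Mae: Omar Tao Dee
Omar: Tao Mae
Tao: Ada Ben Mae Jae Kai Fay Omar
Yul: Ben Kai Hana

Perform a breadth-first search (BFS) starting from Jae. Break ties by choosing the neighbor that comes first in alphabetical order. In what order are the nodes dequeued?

Jae -> Ava -> Ben -> Dee -> Fay -> Tao -> Ada -> Bo -> Hana -> Kai -> Cal -> Yul -> Mae -> Omar

Visit Jae; enqueue Ava, Ben, Dee, Fay, Tao → queue [Ava, Ben, Dee, Fay, Tao]
Visit Ava; enqueue Ada, Bo, Hana, Kai → queue [Ben, Dee, Fay, Tao, Ada, Bo, Hana, Kai]
Visit Ben; enqueue Cal, Yul → queue [Dee, Fay, Tao, Ada, Bo, Hana, Kai, Cal, Yul]
Visit Dee; enqueue Mae → queue [Fay, Tao, Ada, Bo, Hana, Kai, Cal, Yul, Mae]
Visit Fay → queue [Tao, Ada, Bo, Hana, Kai, Cal, Yul, Mae]
Visit Tao; enqueue Omar → queue [Ada, Bo, Hana, Kai, Cal, Yul, Mae, Omar]
Visit Ada → queue [Bo, Hana, Kai, Cal, Yul, Mae, Omar]
Visit Bo → queue [Hana, Kai, Cal, Yul, Mae, Omar]
Visit Hana → queue [Kai, Cal, Yul, Mae, Omar]
Visit Kai → queue [Cal, Yul, Mae, Omar]
Visit Cal → queue [Yul, Mae, Omar]
Visit Yul → queue [Mae, Omar]
Visit Mae → queue [Omar]
Visit Omar → queue []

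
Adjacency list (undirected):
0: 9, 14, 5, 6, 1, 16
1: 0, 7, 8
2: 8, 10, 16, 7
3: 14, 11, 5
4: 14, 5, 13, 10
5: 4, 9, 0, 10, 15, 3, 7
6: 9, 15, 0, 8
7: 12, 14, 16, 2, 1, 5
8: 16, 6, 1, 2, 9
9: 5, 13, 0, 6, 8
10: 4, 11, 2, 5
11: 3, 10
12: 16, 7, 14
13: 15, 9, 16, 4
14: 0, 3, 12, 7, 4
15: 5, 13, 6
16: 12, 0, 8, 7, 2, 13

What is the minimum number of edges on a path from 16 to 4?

Level 0: 16
Level 1: 0, 2, 7, 8, 12, 13
Level 2: 1, 4, 5, 6, 9, 10, 14, 15
Level 3: 3, 11
4 first appears at level 2.

2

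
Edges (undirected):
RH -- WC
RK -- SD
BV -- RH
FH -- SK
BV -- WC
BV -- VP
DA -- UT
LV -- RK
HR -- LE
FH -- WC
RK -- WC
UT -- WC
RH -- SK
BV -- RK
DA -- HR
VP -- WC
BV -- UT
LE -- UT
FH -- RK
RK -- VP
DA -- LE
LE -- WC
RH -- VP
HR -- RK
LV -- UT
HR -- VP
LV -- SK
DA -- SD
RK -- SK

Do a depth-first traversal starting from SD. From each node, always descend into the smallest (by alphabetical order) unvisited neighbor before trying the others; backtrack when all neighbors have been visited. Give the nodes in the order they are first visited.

Visit SD
SD → DA
DA → HR
HR → LE
LE → UT
UT → BV
BV → RH
RH → SK
SK → FH
FH → RK
RK → LV
RK → VP
VP → WC

SD DA HR LE UT BV RH SK FH RK LV VP WC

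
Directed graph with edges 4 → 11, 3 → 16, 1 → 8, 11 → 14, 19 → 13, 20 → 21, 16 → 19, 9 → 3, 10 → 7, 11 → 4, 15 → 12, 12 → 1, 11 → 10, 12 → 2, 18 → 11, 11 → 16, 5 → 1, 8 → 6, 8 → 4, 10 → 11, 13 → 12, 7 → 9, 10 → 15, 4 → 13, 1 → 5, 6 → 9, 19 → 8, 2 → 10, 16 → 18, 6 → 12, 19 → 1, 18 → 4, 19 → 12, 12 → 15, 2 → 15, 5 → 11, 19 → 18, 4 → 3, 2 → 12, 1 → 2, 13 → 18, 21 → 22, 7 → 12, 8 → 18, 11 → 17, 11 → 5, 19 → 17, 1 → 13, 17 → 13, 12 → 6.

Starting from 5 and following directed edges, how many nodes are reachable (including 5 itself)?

19

BFS from 5 visits: 5, 11, 1, 17, 16, 14, 10, 4, 13, 8, 2, 19, 18, 15, 7, 3, 12, 6, 9
Reachable nodes: 19 of 22 total.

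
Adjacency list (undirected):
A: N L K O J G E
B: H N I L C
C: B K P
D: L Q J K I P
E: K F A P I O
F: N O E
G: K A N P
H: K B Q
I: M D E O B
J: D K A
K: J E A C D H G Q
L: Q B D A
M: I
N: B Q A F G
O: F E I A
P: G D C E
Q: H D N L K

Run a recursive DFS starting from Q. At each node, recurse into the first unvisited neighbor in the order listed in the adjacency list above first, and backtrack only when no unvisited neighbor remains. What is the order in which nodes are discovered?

Visit Q
Q → H
H → K
K → J
J → D
D → L
L → B
B → N
N → A
A → O
O → F
F → E
E → P
P → G
P → C
E → I
I → M

Q, H, K, J, D, L, B, N, A, O, F, E, P, G, C, I, M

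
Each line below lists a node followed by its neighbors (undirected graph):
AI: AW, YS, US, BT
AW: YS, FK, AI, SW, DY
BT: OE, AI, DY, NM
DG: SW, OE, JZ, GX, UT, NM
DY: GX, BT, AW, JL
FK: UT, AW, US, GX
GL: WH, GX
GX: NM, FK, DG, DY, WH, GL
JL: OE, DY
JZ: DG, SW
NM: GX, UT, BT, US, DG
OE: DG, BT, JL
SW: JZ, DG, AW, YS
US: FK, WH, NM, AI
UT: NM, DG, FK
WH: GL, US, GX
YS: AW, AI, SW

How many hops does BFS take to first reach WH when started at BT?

3

Level 0: BT
Level 1: AI, DY, NM, OE
Level 2: AW, DG, GX, JL, US, UT, YS
Level 3: FK, GL, JZ, SW, WH
WH first appears at level 3.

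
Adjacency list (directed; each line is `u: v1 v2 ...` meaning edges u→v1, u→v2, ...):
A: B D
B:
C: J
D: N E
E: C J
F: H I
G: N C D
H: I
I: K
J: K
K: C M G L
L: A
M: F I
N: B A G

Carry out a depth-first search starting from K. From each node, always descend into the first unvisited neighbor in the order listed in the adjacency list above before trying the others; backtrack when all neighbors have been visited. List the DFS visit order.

Visit K
K → C
C → J
K → M
M → F
F → H
H → I
K → G
G → N
N → B
N → A
A → D
D → E
K → L

K → C → J → M → F → H → I → G → N → B → A → D → E → L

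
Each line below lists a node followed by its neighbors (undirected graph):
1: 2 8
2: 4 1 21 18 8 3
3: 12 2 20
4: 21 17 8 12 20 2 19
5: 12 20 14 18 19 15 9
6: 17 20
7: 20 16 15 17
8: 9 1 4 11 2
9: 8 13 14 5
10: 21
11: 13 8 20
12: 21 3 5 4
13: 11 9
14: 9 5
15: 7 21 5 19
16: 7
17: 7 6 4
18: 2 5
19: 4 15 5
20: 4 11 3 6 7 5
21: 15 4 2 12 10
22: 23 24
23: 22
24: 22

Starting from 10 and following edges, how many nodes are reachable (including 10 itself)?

BFS from 10 visits: 10, 21, 15, 4, 2, 12, 7, 5, 19, 17, 8, 20, 1, 18, 3, 16, 14, 9, 6, 11, 13
Reachable nodes: 21 of 24 total.

21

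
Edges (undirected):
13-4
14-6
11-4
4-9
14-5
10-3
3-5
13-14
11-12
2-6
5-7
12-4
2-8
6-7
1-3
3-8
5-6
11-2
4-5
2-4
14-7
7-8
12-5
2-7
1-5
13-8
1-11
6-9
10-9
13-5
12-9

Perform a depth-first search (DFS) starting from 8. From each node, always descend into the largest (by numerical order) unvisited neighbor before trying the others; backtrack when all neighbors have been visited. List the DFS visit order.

8, 13, 14, 7, 6, 9, 12, 11, 4, 5, 3, 10, 1, 2

Visit 8
8 → 13
13 → 14
14 → 7
7 → 6
6 → 9
9 → 12
12 → 11
11 → 4
4 → 5
5 → 3
3 → 10
3 → 1
4 → 2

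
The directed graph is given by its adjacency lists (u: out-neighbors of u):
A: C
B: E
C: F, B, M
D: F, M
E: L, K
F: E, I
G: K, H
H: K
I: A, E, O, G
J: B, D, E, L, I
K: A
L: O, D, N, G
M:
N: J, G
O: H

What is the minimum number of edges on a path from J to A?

Level 0: J
Level 1: B, D, E, I, L
Level 2: A, F, G, K, M, N, O
Level 3: C, H
A first appears at level 2.

2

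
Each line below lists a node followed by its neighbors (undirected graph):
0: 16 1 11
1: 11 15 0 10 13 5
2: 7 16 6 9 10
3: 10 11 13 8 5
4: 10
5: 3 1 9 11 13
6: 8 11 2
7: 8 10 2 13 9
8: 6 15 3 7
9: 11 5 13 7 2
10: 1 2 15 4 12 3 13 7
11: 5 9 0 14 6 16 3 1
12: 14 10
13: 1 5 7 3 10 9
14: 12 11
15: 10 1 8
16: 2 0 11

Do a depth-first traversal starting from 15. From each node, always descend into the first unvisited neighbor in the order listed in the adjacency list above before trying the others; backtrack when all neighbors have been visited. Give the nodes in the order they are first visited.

15 → 10 → 1 → 11 → 5 → 3 → 13 → 7 → 8 → 6 → 2 → 16 → 0 → 9 → 14 → 12 → 4

Visit 15
15 → 10
10 → 1
1 → 11
11 → 5
5 → 3
3 → 13
13 → 7
7 → 8
8 → 6
6 → 2
2 → 16
16 → 0
2 → 9
11 → 14
14 → 12
10 → 4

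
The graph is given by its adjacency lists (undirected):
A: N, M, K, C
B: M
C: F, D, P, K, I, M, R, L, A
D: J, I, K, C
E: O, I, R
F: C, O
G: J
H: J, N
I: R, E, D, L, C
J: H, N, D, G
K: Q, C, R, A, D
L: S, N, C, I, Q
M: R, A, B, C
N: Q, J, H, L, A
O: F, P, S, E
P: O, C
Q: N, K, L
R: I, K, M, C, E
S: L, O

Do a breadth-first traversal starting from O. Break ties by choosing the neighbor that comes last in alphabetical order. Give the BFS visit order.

O -> S -> P -> F -> E -> L -> C -> R -> I -> Q -> N -> M -> K -> D -> A -> J -> H -> B -> G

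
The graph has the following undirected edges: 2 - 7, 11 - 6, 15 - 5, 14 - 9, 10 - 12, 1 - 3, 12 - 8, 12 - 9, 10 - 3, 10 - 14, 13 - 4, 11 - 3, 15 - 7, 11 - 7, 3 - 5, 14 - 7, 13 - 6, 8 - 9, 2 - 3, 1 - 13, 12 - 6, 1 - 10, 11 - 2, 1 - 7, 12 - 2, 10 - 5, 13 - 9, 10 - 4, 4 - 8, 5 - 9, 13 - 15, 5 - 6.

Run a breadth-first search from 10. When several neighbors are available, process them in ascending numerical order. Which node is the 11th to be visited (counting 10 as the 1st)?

Visit 10; enqueue 1, 3, 4, 5, 12, 14 → queue [1, 3, 4, 5, 12, 14]
Visit 1; enqueue 7, 13 → queue [3, 4, 5, 12, 14, 7, 13]
Visit 3; enqueue 2, 11 → queue [4, 5, 12, 14, 7, 13, 2, 11]
Visit 4; enqueue 8 → queue [5, 12, 14, 7, 13, 2, 11, 8]
Visit 5; enqueue 6, 9, 15 → queue [12, 14, 7, 13, 2, 11, 8, 6, 9, 15]
Visit 12 → queue [14, 7, 13, 2, 11, 8, 6, 9, 15]
Visit 14 → queue [7, 13, 2, 11, 8, 6, 9, 15]
Visit 7 → queue [13, 2, 11, 8, 6, 9, 15]
Visit 13 → queue [2, 11, 8, 6, 9, 15]
Visit 2 → queue [11, 8, 6, 9, 15]
Visit 11 → queue [8, 6, 9, 15]
Visit 8 → queue [6, 9, 15]
Visit 6 → queue [9, 15]
Visit 9 → queue [15]
Visit 15 → queue []

Visit order: 10, 1, 3, 4, 5, 12, 14, 7, 13, 2, 11, 8, 6, 9, 15

11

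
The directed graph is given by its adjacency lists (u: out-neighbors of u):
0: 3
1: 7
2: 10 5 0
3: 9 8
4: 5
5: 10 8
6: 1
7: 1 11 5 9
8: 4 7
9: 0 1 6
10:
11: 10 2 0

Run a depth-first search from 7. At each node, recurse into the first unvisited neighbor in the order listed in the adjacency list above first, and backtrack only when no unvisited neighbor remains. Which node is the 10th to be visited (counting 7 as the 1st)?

3

Visit 7
7 → 1
7 → 11
11 → 10
11 → 2
2 → 5
5 → 8
8 → 4
2 → 0
0 → 3
3 → 9
9 → 6

Visit order: 7, 1, 11, 10, 2, 5, 8, 4, 0, 3, 9, 6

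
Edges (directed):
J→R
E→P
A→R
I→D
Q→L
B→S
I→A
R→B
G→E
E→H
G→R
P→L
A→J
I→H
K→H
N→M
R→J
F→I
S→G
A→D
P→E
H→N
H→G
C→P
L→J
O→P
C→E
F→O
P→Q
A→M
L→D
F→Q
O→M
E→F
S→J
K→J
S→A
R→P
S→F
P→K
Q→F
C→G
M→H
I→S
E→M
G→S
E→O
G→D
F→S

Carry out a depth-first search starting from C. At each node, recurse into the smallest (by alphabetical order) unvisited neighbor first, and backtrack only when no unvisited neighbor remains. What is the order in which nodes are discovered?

C, E, F, I, A, D, J, R, B, S, G, P, K, H, N, M, L, Q, O

Visit C
C → E
E → F
F → I
I → A
A → D
A → J
J → R
R → B
B → S
S → G
R → P
P → K
K → H
H → N
N → M
P → L
P → Q
F → O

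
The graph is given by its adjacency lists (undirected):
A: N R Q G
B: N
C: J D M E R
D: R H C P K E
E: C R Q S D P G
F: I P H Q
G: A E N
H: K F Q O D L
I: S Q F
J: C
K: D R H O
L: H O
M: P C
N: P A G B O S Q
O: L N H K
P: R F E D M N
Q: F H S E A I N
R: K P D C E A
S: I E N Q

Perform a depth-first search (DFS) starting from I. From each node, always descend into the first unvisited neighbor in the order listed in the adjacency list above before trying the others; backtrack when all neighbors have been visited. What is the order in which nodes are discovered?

I → S → E → C → J → D → R → K → H → F → P → M → N → A → Q → G → B → O → L

Visit I
I → S
S → E
E → C
C → J
C → D
D → R
R → K
K → H
H → F
F → P
P → M
P → N
N → A
A → Q
A → G
N → B
N → O
O → L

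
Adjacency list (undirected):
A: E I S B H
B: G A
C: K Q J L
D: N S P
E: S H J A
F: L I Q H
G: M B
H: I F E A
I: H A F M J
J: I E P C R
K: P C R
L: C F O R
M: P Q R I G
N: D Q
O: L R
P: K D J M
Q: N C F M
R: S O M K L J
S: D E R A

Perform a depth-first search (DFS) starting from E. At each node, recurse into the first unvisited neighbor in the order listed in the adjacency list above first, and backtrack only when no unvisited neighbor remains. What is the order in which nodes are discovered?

Visit E
E → S
S → D
D → N
N → Q
Q → C
C → K
K → P
P → J
J → I
I → H
H → F
F → L
L → O
O → R
R → M
M → G
G → B
B → A

E → S → D → N → Q → C → K → P → J → I → H → F → L → O → R → M → G → B → A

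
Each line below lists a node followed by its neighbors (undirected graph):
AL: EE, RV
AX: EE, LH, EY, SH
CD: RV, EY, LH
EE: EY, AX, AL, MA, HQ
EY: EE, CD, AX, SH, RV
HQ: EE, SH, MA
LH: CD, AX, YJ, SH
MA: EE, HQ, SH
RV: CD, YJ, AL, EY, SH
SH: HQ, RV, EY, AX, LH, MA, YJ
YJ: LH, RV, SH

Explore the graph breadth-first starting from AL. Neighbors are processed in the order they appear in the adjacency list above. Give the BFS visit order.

AL, EE, RV, EY, AX, MA, HQ, CD, YJ, SH, LH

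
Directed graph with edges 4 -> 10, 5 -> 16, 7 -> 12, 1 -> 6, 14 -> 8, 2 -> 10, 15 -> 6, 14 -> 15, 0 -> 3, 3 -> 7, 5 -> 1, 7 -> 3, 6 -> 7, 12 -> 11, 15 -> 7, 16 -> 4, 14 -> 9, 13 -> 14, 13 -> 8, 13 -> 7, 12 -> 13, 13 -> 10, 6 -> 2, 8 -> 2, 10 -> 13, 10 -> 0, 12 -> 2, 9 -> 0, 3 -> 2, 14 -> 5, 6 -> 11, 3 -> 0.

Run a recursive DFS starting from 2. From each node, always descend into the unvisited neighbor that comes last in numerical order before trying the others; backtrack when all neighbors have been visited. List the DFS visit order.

Visit 2
2 → 10
10 → 13
13 → 14
14 → 15
15 → 7
7 → 12
12 → 11
7 → 3
3 → 0
15 → 6
14 → 9
14 → 8
14 → 5
5 → 16
16 → 4
5 → 1

2 → 10 → 13 → 14 → 15 → 7 → 12 → 11 → 3 → 0 → 6 → 9 → 8 → 5 → 16 → 4 → 1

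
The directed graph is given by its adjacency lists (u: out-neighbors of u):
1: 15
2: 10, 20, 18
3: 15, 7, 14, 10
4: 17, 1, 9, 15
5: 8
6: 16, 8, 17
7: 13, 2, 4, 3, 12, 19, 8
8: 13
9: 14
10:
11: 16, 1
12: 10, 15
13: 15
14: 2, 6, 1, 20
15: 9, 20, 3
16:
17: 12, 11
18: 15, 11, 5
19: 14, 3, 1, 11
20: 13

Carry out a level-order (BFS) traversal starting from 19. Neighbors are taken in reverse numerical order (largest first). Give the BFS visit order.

19, 14, 11, 3, 1, 20, 6, 2, 16, 15, 10, 7, 13, 17, 8, 18, 9, 12, 4, 5

Visit 19; enqueue 14, 11, 3, 1 → queue [14, 11, 3, 1]
Visit 14; enqueue 20, 6, 2 → queue [11, 3, 1, 20, 6, 2]
Visit 11; enqueue 16 → queue [3, 1, 20, 6, 2, 16]
Visit 3; enqueue 15, 10, 7 → queue [1, 20, 6, 2, 16, 15, 10, 7]
Visit 1 → queue [20, 6, 2, 16, 15, 10, 7]
Visit 20; enqueue 13 → queue [6, 2, 16, 15, 10, 7, 13]
Visit 6; enqueue 17, 8 → queue [2, 16, 15, 10, 7, 13, 17, 8]
Visit 2; enqueue 18 → queue [16, 15, 10, 7, 13, 17, 8, 18]
Visit 16 → queue [15, 10, 7, 13, 17, 8, 18]
Visit 15; enqueue 9 → queue [10, 7, 13, 17, 8, 18, 9]
Visit 10 → queue [7, 13, 17, 8, 18, 9]
Visit 7; enqueue 12, 4 → queue [13, 17, 8, 18, 9, 12, 4]
Visit 13 → queue [17, 8, 18, 9, 12, 4]
Visit 17 → queue [8, 18, 9, 12, 4]
Visit 8 → queue [18, 9, 12, 4]
Visit 18; enqueue 5 → queue [9, 12, 4, 5]
Visit 9 → queue [12, 4, 5]
Visit 12 → queue [4, 5]
Visit 4 → queue [5]
Visit 5 → queue []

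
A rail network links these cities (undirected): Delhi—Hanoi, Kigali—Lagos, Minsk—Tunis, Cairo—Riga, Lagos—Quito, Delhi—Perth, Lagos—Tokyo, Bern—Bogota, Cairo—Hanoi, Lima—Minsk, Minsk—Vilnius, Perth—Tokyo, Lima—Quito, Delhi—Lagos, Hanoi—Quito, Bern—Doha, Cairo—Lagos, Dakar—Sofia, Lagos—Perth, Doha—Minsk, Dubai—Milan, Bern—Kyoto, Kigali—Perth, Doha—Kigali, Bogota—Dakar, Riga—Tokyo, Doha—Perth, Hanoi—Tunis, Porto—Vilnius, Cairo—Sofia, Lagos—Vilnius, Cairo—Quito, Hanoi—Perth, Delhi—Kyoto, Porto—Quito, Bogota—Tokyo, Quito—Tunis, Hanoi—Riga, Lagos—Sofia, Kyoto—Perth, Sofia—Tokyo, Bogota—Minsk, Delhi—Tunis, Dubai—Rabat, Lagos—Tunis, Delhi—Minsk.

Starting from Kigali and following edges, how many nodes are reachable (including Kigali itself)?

20

BFS from Kigali visits: Kigali, Doha, Lagos, Perth, Bern, Minsk, Cairo, Delhi, Quito, Sofia, Tokyo, Tunis, Vilnius, Hanoi, Kyoto, Bogota, Lima, Riga, Porto, Dakar
Reachable nodes: 20 of 23 total.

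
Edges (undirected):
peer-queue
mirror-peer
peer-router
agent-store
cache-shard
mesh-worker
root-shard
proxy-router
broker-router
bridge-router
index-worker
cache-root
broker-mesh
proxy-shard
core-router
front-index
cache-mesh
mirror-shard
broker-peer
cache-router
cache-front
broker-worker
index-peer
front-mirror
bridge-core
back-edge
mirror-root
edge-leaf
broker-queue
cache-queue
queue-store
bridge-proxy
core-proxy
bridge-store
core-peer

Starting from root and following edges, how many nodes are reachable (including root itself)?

17

BFS from root visits: root, shard, mirror, cache, proxy, peer, front, router, queue, mesh, core, bridge, index, broker, store, worker, agent
Reachable nodes: 17 of 20 total.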